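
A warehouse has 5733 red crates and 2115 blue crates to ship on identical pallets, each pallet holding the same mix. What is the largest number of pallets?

9

5733 = 3² · 7² · 13
2115 = 3² · 5 · 47
Common: 3² = 9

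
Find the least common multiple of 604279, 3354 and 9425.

604279 = 13 · 23 · 43 · 47; 3354 = 2 · 3 · 13 · 43; 9425 = 5² · 13 · 29
lcm takes max exponent of each prime: 2 · 3 · 5² · 13 · 23 · 29 · 43 · 47 = 2628613650

2628613650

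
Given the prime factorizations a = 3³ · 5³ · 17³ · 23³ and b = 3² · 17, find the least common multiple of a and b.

max exponent per prime: 3³ · 5³ · 17³ · 23³ = 201745589625

201745589625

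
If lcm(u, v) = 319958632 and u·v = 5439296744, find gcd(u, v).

From gcd × lcm = uv: gcd = 5439296744 / 319958632 = 17.

17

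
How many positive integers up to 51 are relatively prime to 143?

143 = 11·13. Inclusion–exclusion on these primes:
51 − ⌊51/11⌋ − ⌊51/13⌋ + ⌊51/143⌋ = 44

44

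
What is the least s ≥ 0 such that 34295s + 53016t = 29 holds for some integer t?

Reduce mod 53016: 34295s ≡ 29 (mod 53016). With g = gcd(34295, 53016) = 1 dividing 29, divide through: 34295s ≡ 29 (mod 53016).
Since gcd(34295, 53016) = 1, s ≡ 29·(34295)⁻¹ ≡ 26011 (mod 53016). Smallest non-negative: 26011.

26011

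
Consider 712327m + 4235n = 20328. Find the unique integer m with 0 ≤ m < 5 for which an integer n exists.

Euclid: 712327 = 168·4235 + 847; 4235 = 5·847 + 0 → gcd = 847; 20328 = 847·24.
Back-substitution yields 712327·(1) + 4235·(-168) = 847, so one solution is m = 1·24 = 24, n = -168·24 = -4032.
Solutions in m differ by 4235/847 = 5; the one in [0, 5) is 24 mod 5 = 4.

4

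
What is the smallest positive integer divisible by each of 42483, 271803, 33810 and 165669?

885270525090

42483 = 3 · 7² · 17²; 271803 = 3 · 7² · 43²; 33810 = 2 · 3 · 5 · 7² · 23; 165669 = 3 · 7⁴ · 23
lcm takes max exponent of each prime: 2 · 3 · 5 · 7⁴ · 17² · 23 · 43² = 885270525090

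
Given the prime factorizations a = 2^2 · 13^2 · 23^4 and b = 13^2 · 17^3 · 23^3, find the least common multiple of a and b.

929404571108

max exponent per prime: 2^2 · 13^2 · 17^3 · 23^4 = 929404571108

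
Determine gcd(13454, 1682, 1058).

gcd(13454, 1682): 13454 = 7·1682 + 1680; 1682 = 1·1680 + 2; 1680 = 840·2 + 0 → 2
gcd(2, 1058): 1058 = 529·2 + 0 → 2

2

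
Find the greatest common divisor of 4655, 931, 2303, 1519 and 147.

4655 = 5 · 7² · 19; 931 = 7² · 19; 2303 = 7² · 47; 1519 = 7² · 31; 147 = 3 · 7²
gcd takes min exponent of each prime: 7² = 49

49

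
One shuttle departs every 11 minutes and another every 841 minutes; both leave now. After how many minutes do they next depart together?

gcd first: 841 = 76·11 + 5; 11 = 2·5 + 1; 5 = 5·1 + 0 → gcd = 1
lcm = 11·841/gcd = 9251/1 = 9251

9251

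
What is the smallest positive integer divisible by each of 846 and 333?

gcd first: 846 = 2·333 + 180; 333 = 1·180 + 153; 180 = 1·153 + 27; 153 = 5·27 + 18; 27 = 1·18 + 9; 18 = 2·9 + 0 → gcd = 9
lcm = 846·333/gcd = 281718/9 = 31302

31302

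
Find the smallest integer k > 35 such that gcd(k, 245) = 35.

70

gcd(k, 245) = 35 forces 35 | k; write k = 35s. Then gcd(35s, 35·7) = 35·gcd(s, 7), so need gcd(s, 7) = 1.
35s > 35 gives s ≥ 2. The least s ≥ 2 coprime to 7 is 2, so k = 35·2 = 70.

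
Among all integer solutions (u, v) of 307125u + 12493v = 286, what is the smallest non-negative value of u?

gcd(307125, 12493) = 13 (Euclid: 307125 = 24·12493 + 7293; 12493 = 1·7293 + 5200; 7293 = 1·5200 + 2093; 5200 = 2·2093 + 1014; 2093 = 2·1014 + 65; 1014 = 15·65 + 39; 65 = 1·39 + 26; 39 = 1·26 + 13; 26 = 2·13 + 0), and 13 | 286.
Extended Euclid: 307125·(-382) + 12493·(9391) = 13. Scale by 22: u₀ = -8404.
General solution u = u₀ + 961t; reducing mod 961 gives u = 245 (and v = -6023).

245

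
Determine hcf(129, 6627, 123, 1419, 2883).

129 = 3 · 43; 6627 = 3 · 47²; 123 = 3 · 41; 1419 = 3 · 11 · 43; 2883 = 3 · 31²
gcd takes min exponent of each prime: 3 = 3

3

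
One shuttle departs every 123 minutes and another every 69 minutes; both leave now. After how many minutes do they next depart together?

gcd first: 123 = 1·69 + 54; 69 = 1·54 + 15; 54 = 3·15 + 9; 15 = 1·9 + 6; 9 = 1·6 + 3; 6 = 2·3 + 0 → gcd = 3
lcm = 123·69/gcd = 8487/3 = 2829

2829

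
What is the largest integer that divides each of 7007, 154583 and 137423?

143

7007 = 7² · 11 · 13; 154583 = 11 · 13 · 23 · 47; 137423 = 11 · 13 · 31²
gcd takes min exponent of each prime: 11 · 13 = 143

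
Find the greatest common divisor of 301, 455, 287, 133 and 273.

gcd(301, 455): 455 = 1·301 + 154; 301 = 1·154 + 147; 154 = 1·147 + 7; 147 = 21·7 + 0 → 7
gcd(7, 287): 287 = 41·7 + 0 → 7
gcd(7, 133): 133 = 19·7 + 0 → 7
gcd(7, 273): 273 = 39·7 + 0 → 7

7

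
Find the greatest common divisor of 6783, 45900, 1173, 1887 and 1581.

51

gcd(6783, 45900): 45900 = 6·6783 + 5202; 6783 = 1·5202 + 1581; 5202 = 3·1581 + 459; 1581 = 3·459 + 204; 459 = 2·204 + 51; 204 = 4·51 + 0 → 51
gcd(51, 1173): 1173 = 23·51 + 0 → 51
gcd(51, 1887): 1887 = 37·51 + 0 → 51
gcd(51, 1581): 1581 = 31·51 + 0 → 51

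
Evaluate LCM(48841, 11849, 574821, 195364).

48841 = 13² · 17²; 11849 = 17² · 41; 574821 = 3² · 13 · 17³; 195364 = 2² · 13² · 17²
lcm takes max exponent of each prime: 2² · 3² · 13² · 17³ · 41 = 1225518372

1225518372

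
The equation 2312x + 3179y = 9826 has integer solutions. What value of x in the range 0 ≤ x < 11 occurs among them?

7

Reduce mod 3179: 2312x ≡ 9826 (mod 3179). With g = gcd(2312, 3179) = 289 dividing 9826, divide through: 8x ≡ 34 (mod 11).
Since gcd(8, 11) = 1, x ≡ 34·(8)⁻¹ ≡ 7 (mod 11). Smallest non-negative: 7.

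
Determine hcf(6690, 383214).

6690 = 2 · 3 · 5 · 223
383214 = 2 · 3 · 13 · 17³
Common: 2 · 3 = 6

6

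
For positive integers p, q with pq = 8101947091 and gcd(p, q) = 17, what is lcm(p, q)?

476585123

Since gcd(p,q)·lcm(p,q) = pq, lcm = 8101947091/17 = 476585123.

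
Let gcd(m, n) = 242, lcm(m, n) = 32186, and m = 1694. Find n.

m·n = gcd·lcm = 242·32186 = 7789012, so n = 7789012/1694 = 4598.

4598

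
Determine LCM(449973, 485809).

756404613

449973 = 3² · 17² · 173; 485809 = 17² · 41²
max exponents: 3² · 17² · 41² · 173 = 756404613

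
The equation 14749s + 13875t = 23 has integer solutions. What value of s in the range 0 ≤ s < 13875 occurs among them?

gcd(14749, 13875) = 1 (Euclid: 14749 = 1·13875 + 874; 13875 = 15·874 + 765; 874 = 1·765 + 109; 765 = 7·109 + 2; 109 = 54·2 + 1; 2 = 2·1 + 0), and 1 | 23.
Extended Euclid: 14749·(6874) + 13875·(-7307) = 1. Scale by 23: s₀ = 158102.
General solution s = s₀ + 13875k; reducing mod 13875 gives s = 5477 (and t = -5822).

5477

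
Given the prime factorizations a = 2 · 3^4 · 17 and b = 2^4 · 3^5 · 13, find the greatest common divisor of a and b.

162

min exponent per shared prime: 2 · 3^4 = 162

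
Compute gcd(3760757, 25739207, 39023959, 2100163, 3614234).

48841

gcd(3760757, 25739207): 25739207 = 6·3760757 + 3174665; 3760757 = 1·3174665 + 586092; 3174665 = 5·586092 + 244205; 586092 = 2·244205 + 97682; 244205 = 2·97682 + 48841; 97682 = 2·48841 + 0 → 48841
gcd(48841, 39023959): 39023959 = 799·48841 + 0 → 48841
gcd(48841, 2100163): 2100163 = 43·48841 + 0 → 48841
gcd(48841, 3614234): 3614234 = 74·48841 + 0 → 48841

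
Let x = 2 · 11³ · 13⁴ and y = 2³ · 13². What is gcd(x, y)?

min exponent per shared prime: 2 · 13² = 338

338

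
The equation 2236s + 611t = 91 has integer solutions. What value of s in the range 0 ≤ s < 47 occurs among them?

26

Euclid: 2236 = 3·611 + 403; 611 = 1·403 + 208; 403 = 1·208 + 195; 208 = 1·195 + 13; 195 = 15·13 + 0 → gcd = 13; 91 = 13·7.
Back-substitution yields 2236·(-3) + 611·(11) = 13, so one solution is s = -3·7 = -21, t = 11·7 = 77.
Solutions in s differ by 611/13 = 47; the one in [0, 47) is -21 mod 47 = 26.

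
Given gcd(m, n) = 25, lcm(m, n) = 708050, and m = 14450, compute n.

Using mn = gcd(m,n)·lcm(m,n) = 25·708050 = 17701250, we get n = 17701250/14450 = 1225.

1225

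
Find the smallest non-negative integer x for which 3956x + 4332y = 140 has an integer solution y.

Reduce mod 4332: 3956x ≡ 140 (mod 4332). With g = gcd(3956, 4332) = 4 dividing 140, divide through: 989x ≡ 35 (mod 1083).
Since gcd(989, 1083) = 1, x ≡ 35·(989)⁻¹ ≡ 472 (mod 1083). Smallest non-negative: 472.

472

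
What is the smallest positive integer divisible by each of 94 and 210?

gcd first: 210 = 2·94 + 22; 94 = 4·22 + 6; 22 = 3·6 + 4; 6 = 1·4 + 2; 4 = 2·2 + 0 → gcd = 2
lcm = 94·210/gcd = 19740/2 = 9870

9870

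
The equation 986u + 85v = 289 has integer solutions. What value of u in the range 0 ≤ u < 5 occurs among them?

Reduce mod 85: 986u ≡ 289 (mod 85). With g = gcd(986, 85) = 17 dividing 289, divide through: 58u ≡ 17 (mod 5).
Since gcd(58, 5) = 1, u ≡ 17·(58)⁻¹ ≡ 4 (mod 5). Smallest non-negative: 4.

4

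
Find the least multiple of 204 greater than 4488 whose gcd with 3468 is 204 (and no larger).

3468 = 204·17. Any a with gcd(a, 3468) = 204 is a multiple of 204, say 204s, with s coprime to 17.
Need s > 4488/204, so s ≥ 23. First s ≥ 23 with gcd(s, 17) = 1 is s = 23. Thus a = 204·23 = 4692.

4692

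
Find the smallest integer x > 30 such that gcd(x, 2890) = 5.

35

2890 = 5·578. Any x with gcd(x, 2890) = 5 is a multiple of 5, say 5s, with s coprime to 578.
Need s > 30/5, so s ≥ 7. First s ≥ 7 with gcd(s, 578) = 1 is s = 7. Thus x = 5·7 = 35.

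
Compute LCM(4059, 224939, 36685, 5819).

6366706072155

lcm(4059, 224939) = 4059·224939/gcd = 913027401/11 = 83002491
lcm(83002491, 36685) = 83002491·36685/gcd = 3044946382335/11 = 276813307485
lcm(276813307485, 5819) = 276813307485·5819/gcd = 1610776636255215/253 = 6366706072155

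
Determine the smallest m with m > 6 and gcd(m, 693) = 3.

Multiples of 3 above 6: 3·3, 3·4, … . Need the cofactor coprime to 693/3 = 231.
Checking s = 3, 4, … the first with gcd(s, 231) = 1 is s = 4, giving 12.

12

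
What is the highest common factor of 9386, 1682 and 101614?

2

gcd(9386, 1682): 9386 = 5·1682 + 976; 1682 = 1·976 + 706; 976 = 1·706 + 270; 706 = 2·270 + 166; 270 = 1·166 + 104; 166 = 1·104 + 62; 104 = 1·62 + 42; 62 = 1·42 + 20; 42 = 2·20 + 2; 20 = 10·2 + 0 → 2
gcd(2, 101614): 101614 = 50807·2 + 0 → 2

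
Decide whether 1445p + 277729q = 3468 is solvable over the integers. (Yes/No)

By Bézout, 1445p + 277729q = 3468 has integer solutions iff gcd(1445, 277729) | 3468.
Euclid: 277729 = 192·1445 + 289; 1445 = 5·289 + 0. gcd = 289; 3468 mod 289 = 0. Yes.

Yes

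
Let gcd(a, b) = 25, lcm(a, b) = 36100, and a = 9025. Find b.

a·b = gcd·lcm = 25·36100 = 902500, so b = 902500/9025 = 100.

100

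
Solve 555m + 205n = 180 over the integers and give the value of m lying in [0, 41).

38

Reduce mod 205: 555m ≡ 180 (mod 205). With g = gcd(555, 205) = 5 dividing 180, divide through: 111m ≡ 36 (mod 41).
Since gcd(111, 41) = 1, m ≡ 36·(111)⁻¹ ≡ 38 (mod 41). Smallest non-negative: 38.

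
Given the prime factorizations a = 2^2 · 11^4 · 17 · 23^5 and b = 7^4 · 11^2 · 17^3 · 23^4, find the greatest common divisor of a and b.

min exponent per shared prime: 11^2 · 17 · 23^4 = 575632937

575632937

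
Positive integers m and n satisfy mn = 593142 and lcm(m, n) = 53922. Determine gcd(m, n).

From gcd × lcm = mn: gcd = 593142 / 53922 = 11.

11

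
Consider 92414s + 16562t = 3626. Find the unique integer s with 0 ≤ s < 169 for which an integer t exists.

Reduce mod 16562: 92414s ≡ 3626 (mod 16562). With g = gcd(92414, 16562) = 98 dividing 3626, divide through: 943s ≡ 37 (mod 169).
Since gcd(943, 169) = 1, s ≡ 37·(943)⁻¹ ≡ 9 (mod 169). Smallest non-negative: 9.

9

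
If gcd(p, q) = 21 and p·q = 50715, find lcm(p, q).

2415

Since gcd(p,q)·lcm(p,q) = pq, lcm = 50715/21 = 2415.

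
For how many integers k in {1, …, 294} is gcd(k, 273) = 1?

Prime factors of 273: 3, 7, 13. Count integers ≤ 294 divisible by none of them.
By inclusion–exclusion: 294 − ⌊294/3⌋ − ⌊294/7⌋ − ⌊294/13⌋ + ⌊294/21⌋ + ⌊294/39⌋ + ⌊294/91⌋ − ⌊294/273⌋ = 155.

155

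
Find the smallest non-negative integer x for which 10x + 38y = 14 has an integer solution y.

9

Euclid: 38 = 3·10 + 8; 10 = 1·8 + 2; 8 = 4·2 + 0 → gcd = 2; 14 = 2·7.
Back-substitution yields 10·(4) + 38·(-1) = 2, so one solution is x = 4·7 = 28, y = -1·7 = -7.
Solutions in x differ by 38/2 = 19; the one in [0, 19) is 28 mod 19 = 9.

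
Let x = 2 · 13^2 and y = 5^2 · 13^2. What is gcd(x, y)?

min exponent per shared prime: 13^2 = 169

169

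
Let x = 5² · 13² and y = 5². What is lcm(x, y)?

4225

max exponent per prime: 5² · 13² = 4225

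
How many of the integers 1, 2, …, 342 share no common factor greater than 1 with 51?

214

51 = 3·17. Inclusion–exclusion on these primes:
342 − ⌊342/3⌋ − ⌊342/17⌋ + ⌊342/51⌋ = 214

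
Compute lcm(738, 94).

34686

738 = 2 · 3² · 41; 94 = 2 · 47
max exponents: 2 · 3² · 41 · 47 = 34686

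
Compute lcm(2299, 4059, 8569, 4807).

19511613

2299 = 11² · 19; 4059 = 3² · 11 · 41; 8569 = 11 · 19 · 41; 4807 = 11 · 19 · 23
lcm takes max exponent of each prime: 3² · 11² · 19 · 23 · 41 = 19511613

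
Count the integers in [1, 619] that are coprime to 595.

Prime factors of 595: 5, 7, 17. Count integers ≤ 619 divisible by none of them.
By inclusion–exclusion: 619 − ⌊619/5⌋ − ⌊619/7⌋ − ⌊619/17⌋ + ⌊619/35⌋ + ⌊619/85⌋ + ⌊619/119⌋ − ⌊619/595⌋ = 400.

400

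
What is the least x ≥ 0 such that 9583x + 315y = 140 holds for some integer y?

20

Euclid: 9583 = 30·315 + 133; 315 = 2·133 + 49; 133 = 2·49 + 35; 49 = 1·35 + 14; 35 = 2·14 + 7; 14 = 2·7 + 0 → gcd = 7; 140 = 7·20.
Back-substitution yields 9583·(19) + 315·(-578) = 7, so one solution is x = 19·20 = 380, y = -578·20 = -11560.
Solutions in x differ by 315/7 = 45; the one in [0, 45) is 380 mod 45 = 20.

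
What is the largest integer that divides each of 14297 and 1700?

14297 = 17 · 29²
1700 = 2² · 5² · 17
Common: 17 = 17

17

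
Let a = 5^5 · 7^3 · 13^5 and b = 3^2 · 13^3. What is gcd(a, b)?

2197

min exponent per shared prime: 13^3 = 2197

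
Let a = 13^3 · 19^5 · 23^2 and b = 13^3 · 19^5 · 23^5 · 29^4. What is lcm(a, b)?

24764481151277738818649

max exponent per prime: 13^3 · 19^5 · 23^5 · 29^4 = 24764481151277738818649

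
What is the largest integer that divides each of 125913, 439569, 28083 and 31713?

3

gcd(125913, 439569): 439569 = 3·125913 + 61830; 125913 = 2·61830 + 2253; 61830 = 27·2253 + 999; 2253 = 2·999 + 255; 999 = 3·255 + 234; 255 = 1·234 + 21; 234 = 11·21 + 3; 21 = 7·3 + 0 → 3
gcd(3, 28083): 28083 = 9361·3 + 0 → 3
gcd(3, 31713): 31713 = 10571·3 + 0 → 3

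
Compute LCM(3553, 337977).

3553 = 11 · 17 · 19; 337977 = 3² · 17 · 47²
max exponents: 3² · 11 · 17 · 19 · 47² = 70637193

70637193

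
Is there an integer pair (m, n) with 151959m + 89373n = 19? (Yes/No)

No

gcd(151959, 89373): 151959 = 1·89373 + 62586; 89373 = 1·62586 + 26787; 62586 = 2·26787 + 9012; 26787 = 2·9012 + 8763; 9012 = 1·8763 + 249; 8763 = 35·249 + 48; 249 = 5·48 + 9; 48 = 5·9 + 3; 9 = 3·3 + 0 → 3
3 does not divide 19, so a solution does not exist.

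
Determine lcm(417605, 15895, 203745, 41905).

18783455295

417605 = 5 · 17⁴; 15895 = 5 · 11 · 17²; 203745 = 3 · 5 · 17² · 47; 41905 = 5 · 17² · 29
lcm takes max exponent of each prime: 3 · 5 · 11 · 17⁴ · 29 · 47 = 18783455295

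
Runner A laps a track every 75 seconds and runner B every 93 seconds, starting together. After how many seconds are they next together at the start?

gcd first: 93 = 1·75 + 18; 75 = 4·18 + 3; 18 = 6·3 + 0 → gcd = 3
lcm = 75·93/gcd = 6975/3 = 2325

2325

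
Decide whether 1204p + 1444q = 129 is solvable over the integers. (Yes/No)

No

By Bézout, 1204p + 1444q = 129 has integer solutions iff gcd(1204, 1444) | 129.
Euclid: 1444 = 1·1204 + 240; 1204 = 5·240 + 4; 240 = 60·4 + 0. gcd = 4; 129 mod 4 = 1. No.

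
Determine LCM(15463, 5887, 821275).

1525739235475

15463 = 7 · 47²; 5887 = 7 · 29²; 821275 = 5² · 7 · 13 · 19²
lcm takes max exponent of each prime: 5² · 7 · 13 · 19² · 29² · 47² = 1525739235475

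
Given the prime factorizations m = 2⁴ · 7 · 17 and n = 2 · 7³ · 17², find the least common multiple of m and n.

1586032

max exponent per prime: 2⁴ · 7³ · 17² = 1586032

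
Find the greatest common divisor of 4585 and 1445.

5

4585 = 5 · 7 · 131
1445 = 5 · 17²
Common: 5 = 5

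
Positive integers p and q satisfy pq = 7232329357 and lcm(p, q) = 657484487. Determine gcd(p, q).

gcd·lcm = product, so gcd = 7232329357/657484487 = 11.

11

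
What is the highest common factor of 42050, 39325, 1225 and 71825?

25

gcd(42050, 39325): 42050 = 1·39325 + 2725; 39325 = 14·2725 + 1175; 2725 = 2·1175 + 375; 1175 = 3·375 + 50; 375 = 7·50 + 25; 50 = 2·25 + 0 → 25
gcd(25, 1225): 1225 = 49·25 + 0 → 25
gcd(25, 71825): 71825 = 2873·25 + 0 → 25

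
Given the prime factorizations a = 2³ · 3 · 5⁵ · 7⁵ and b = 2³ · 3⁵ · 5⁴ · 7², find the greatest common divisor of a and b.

min exponent per shared prime: 2³ · 3 · 5⁴ · 7² = 735000

735000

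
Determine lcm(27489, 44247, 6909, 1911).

27489 = 3 · 7² · 11 · 17; 44247 = 3 · 7³ · 43; 6909 = 3 · 7² · 47; 1911 = 3 · 7² · 13
lcm takes max exponent of each prime: 3 · 7³ · 11 · 13 · 17 · 43 · 47 = 5055529479

5055529479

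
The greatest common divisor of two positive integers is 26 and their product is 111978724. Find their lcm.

Since gcd(p,q)·lcm(p,q) = pq, lcm = 111978724/26 = 4306874.

4306874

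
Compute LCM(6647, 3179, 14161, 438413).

6647 = 17² · 23; 3179 = 11 · 17²; 14161 = 7² · 17²; 438413 = 17² · 37 · 41
lcm takes max exponent of each prime: 7² · 11 · 17² · 23 · 37 · 41 = 5435005961

5435005961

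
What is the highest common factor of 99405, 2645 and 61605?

5

99405 = 3² · 5 · 47²; 2645 = 5 · 23²; 61605 = 3² · 5 · 37²
gcd takes min exponent of each prime: 5 = 5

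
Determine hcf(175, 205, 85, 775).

5

175 = 5² · 7; 205 = 5 · 41; 85 = 5 · 17; 775 = 5² · 31
gcd takes min exponent of each prime: 5 = 5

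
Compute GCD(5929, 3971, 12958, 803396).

11

gcd(5929, 3971): 5929 = 1·3971 + 1958; 3971 = 2·1958 + 55; 1958 = 35·55 + 33; 55 = 1·33 + 22; 33 = 1·22 + 11; 22 = 2·11 + 0 → 11
gcd(11, 12958): 12958 = 1178·11 + 0 → 11
gcd(11, 803396): 803396 = 73036·11 + 0 → 11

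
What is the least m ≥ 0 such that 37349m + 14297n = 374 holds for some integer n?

552

Euclid: 37349 = 2·14297 + 8755; 14297 = 1·8755 + 5542; 8755 = 1·5542 + 3213; 5542 = 1·3213 + 2329; 3213 = 1·2329 + 884; 2329 = 2·884 + 561; 884 = 1·561 + 323; 561 = 1·323 + 238; 323 = 1·238 + 85; 238 = 2·85 + 68; 85 = 1·68 + 17; 68 = 4·17 + 0 → gcd = 17; 374 = 17·22.
Back-substitution yields 37349·(178) + 14297·(-465) = 17, so one solution is m = 178·22 = 3916, n = -465·22 = -10230.
Solutions in m differ by 14297/17 = 841; the one in [0, 841) is 3916 mod 841 = 552.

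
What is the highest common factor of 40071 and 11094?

3

40071 = 3 · 19² · 37
11094 = 2 · 3 · 43²
Common: 3 = 3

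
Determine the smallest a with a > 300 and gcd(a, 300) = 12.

300 = 12·25. Any a with gcd(a, 300) = 12 is a multiple of 12, say 12s, with s coprime to 25.
Need s > 300/12, so s ≥ 26. First s ≥ 26 with gcd(s, 25) = 1 is s = 26. Thus a = 12·26 = 312.

312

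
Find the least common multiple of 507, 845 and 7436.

507 = 3 · 13²; 845 = 5 · 13²; 7436 = 2² · 11 · 13²
lcm takes max exponent of each prime: 2² · 3 · 5 · 11 · 13² = 111540

111540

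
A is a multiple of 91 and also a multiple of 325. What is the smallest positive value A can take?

2275

91 = 7 · 13; 325 = 5² · 13
max exponents: 5² · 7 · 13 = 2275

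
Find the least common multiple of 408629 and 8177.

15119273

408629 = 13 · 17 · 43²; 8177 = 13 · 17 · 37
max exponents: 13 · 17 · 37 · 43² = 15119273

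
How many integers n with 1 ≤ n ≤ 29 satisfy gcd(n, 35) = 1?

20

Prime factors of 35: 5, 7. Count integers ≤ 29 divisible by none of them.
By inclusion–exclusion: 29 − ⌊29/5⌋ − ⌊29/7⌋ + ⌊29/35⌋ = 20.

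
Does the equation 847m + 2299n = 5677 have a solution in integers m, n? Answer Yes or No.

gcd(847, 2299): 2299 = 2·847 + 605; 847 = 1·605 + 242; 605 = 2·242 + 121; 242 = 2·121 + 0 → 121
121 does not divide 5677, so a solution does not exist.

No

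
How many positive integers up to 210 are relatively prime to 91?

166

Prime factors of 91: 7, 13. Count integers ≤ 210 divisible by none of them.
By inclusion–exclusion: 210 − ⌊210/7⌋ − ⌊210/13⌋ + ⌊210/91⌋ = 166.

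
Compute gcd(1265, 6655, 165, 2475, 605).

55

gcd(1265, 6655): 6655 = 5·1265 + 330; 1265 = 3·330 + 275; 330 = 1·275 + 55; 275 = 5·55 + 0 → 55
gcd(55, 165): 165 = 3·55 + 0 → 55
gcd(55, 2475): 2475 = 45·55 + 0 → 55
gcd(55, 605): 605 = 11·55 + 0 → 55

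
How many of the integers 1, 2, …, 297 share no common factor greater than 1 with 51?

186

51 = 3·17. Inclusion–exclusion on these primes:
297 − ⌊297/3⌋ − ⌊297/17⌋ + ⌊297/51⌋ = 186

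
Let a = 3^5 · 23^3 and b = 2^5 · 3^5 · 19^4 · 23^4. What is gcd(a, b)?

min exponent per shared prime: 3^5 · 23^3 = 2956581

2956581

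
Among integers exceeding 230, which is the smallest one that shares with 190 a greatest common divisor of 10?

gcd(k, 190) = 10 forces 10 | k; write k = 10s. Then gcd(10s, 10·19) = 10·gcd(s, 19), so need gcd(s, 19) = 1.
10s > 230 gives s ≥ 24. The least s ≥ 24 coprime to 19 is 24, so k = 10·24 = 240.

240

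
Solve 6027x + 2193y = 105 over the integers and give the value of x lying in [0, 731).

gcd(6027, 2193) = 3 (Euclid: 6027 = 2·2193 + 1641; 2193 = 1·1641 + 552; 1641 = 2·552 + 537; 552 = 1·537 + 15; 537 = 35·15 + 12; 15 = 1·12 + 3; 12 = 4·3 + 0), and 3 | 105.
Extended Euclid: 6027·(-147) + 2193·(404) = 3. Scale by 35: x₀ = -5145.
General solution x = x₀ + 731t; reducing mod 731 gives x = 703 (and y = -1932).

703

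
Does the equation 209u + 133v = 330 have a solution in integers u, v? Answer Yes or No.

gcd(209, 133): 209 = 1·133 + 76; 133 = 1·76 + 57; 76 = 1·57 + 19; 57 = 3·19 + 0 → 19
19 does not divide 330, so a solution does not exist.

No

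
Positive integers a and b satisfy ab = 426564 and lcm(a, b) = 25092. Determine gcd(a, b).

From gcd × lcm = ab: gcd = 426564 / 25092 = 17.

17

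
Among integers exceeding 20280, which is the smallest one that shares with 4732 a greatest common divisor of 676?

Multiples of 676 above 20280: 676·31, 676·32, … . Need the cofactor coprime to 4732/676 = 7.
Checking s = 31, 32, … the first with gcd(s, 7) = 1 is s = 31, giving 20956.

20956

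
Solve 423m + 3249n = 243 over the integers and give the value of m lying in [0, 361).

Euclid: 3249 = 7·423 + 288; 423 = 1·288 + 135; 288 = 2·135 + 18; 135 = 7·18 + 9; 18 = 2·9 + 0 → gcd = 9; 243 = 9·27.
Back-substitution yields 423·(169) + 3249·(-22) = 9, so one solution is m = 169·27 = 4563, n = -22·27 = -594.
Solutions in m differ by 3249/9 = 361; the one in [0, 361) is 4563 mod 361 = 231.

231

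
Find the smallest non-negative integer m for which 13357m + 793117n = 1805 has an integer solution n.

2019

gcd(13357, 793117) = 361 (Euclid: 793117 = 59·13357 + 5054; 13357 = 2·5054 + 3249; 5054 = 1·3249 + 1805; 3249 = 1·1805 + 1444; 1805 = 1·1444 + 361; 1444 = 4·361 + 0), and 361 | 1805.
Extended Euclid: 13357·(-475) + 793117·(8) = 361. Scale by 5: m₀ = -2375.
General solution m = m₀ + 2197t; reducing mod 2197 gives m = 2019 (and n = -34).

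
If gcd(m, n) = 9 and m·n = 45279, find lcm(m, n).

gcd·lcm = product, so lcm = 45279/9 = 5031.

5031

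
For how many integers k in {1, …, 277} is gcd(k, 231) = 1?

231 = 3·7·11. Inclusion–exclusion on these primes:
277 − ⌊277/3⌋ − ⌊277/7⌋ − ⌊277/11⌋ + ⌊277/21⌋ + ⌊277/33⌋ + ⌊277/77⌋ − ⌊277/231⌋ = 144

144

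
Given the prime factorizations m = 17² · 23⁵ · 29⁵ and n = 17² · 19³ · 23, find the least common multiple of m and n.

max exponent per prime: 17² · 19³ · 23⁵ · 29⁵ = 261690414565390388857

261690414565390388857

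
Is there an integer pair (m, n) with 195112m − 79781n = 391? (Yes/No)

Yes

gcd(195112, 79781): 195112 = 2·79781 + 35550; 79781 = 2·35550 + 8681; 35550 = 4·8681 + 826; 8681 = 10·826 + 421; 826 = 1·421 + 405; 421 = 1·405 + 16; 405 = 25·16 + 5; 16 = 3·5 + 1; 5 = 5·1 + 0 → 1
1 divides 391, so a solution exists.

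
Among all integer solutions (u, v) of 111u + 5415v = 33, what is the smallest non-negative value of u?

293

Euclid: 5415 = 48·111 + 87; 111 = 1·87 + 24; 87 = 3·24 + 15; 24 = 1·15 + 9; 15 = 1·9 + 6; 9 = 1·6 + 3; 6 = 2·3 + 0 → gcd = 3; 33 = 3·11.
Back-substitution yields 111·(683) + 5415·(-14) = 3, so one solution is u = 683·11 = 7513, v = -14·11 = -154.
Solutions in u differ by 5415/3 = 1805; the one in [0, 1805) is 7513 mod 1805 = 293.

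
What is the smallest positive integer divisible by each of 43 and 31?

1333

43 = 43; 31 = 31
max exponents: 31 · 43 = 1333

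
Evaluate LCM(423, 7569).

355743

423 = 3² · 47; 7569 = 3² · 29²
max exponents: 3² · 29² · 47 = 355743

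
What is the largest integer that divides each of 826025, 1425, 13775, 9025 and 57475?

475

gcd(826025, 1425): 826025 = 579·1425 + 950; 1425 = 1·950 + 475; 950 = 2·475 + 0 → 475
gcd(475, 13775): 13775 = 29·475 + 0 → 475
gcd(475, 9025): 9025 = 19·475 + 0 → 475
gcd(475, 57475): 57475 = 121·475 + 0 → 475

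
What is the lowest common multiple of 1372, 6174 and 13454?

11866428

lcm(1372, 6174) = 1372·6174/gcd = 8470728/686 = 12348
lcm(12348, 13454) = 12348·13454/gcd = 166129992/14 = 11866428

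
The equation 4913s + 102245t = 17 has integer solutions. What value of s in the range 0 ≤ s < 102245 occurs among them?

70404

gcd(4913, 102245) = 1 (Euclid: 102245 = 20·4913 + 3985; 4913 = 1·3985 + 928; 3985 = 4·928 + 273; 928 = 3·273 + 109; 273 = 2·109 + 55; 109 = 1·55 + 54; 55 = 1·54 + 1; 54 = 54·1 + 0), and 1 | 17.
Extended Euclid: 4913·(-1873) + 102245·(90) = 1. Scale by 17: s₀ = -31841.
General solution s = s₀ + 102245k; reducing mod 102245 gives s = 70404 (and t = -3383).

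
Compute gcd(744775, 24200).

744775 = 5² · 31³
24200 = 2³ · 5² · 11²
Common: 5² = 25

25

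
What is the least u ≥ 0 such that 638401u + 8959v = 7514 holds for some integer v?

gcd(638401, 8959) = 289 (Euclid: 638401 = 71·8959 + 2312; 8959 = 3·2312 + 2023; 2312 = 1·2023 + 289; 2023 = 7·289 + 0), and 289 | 7514.
Extended Euclid: 638401·(4) + 8959·(-285) = 289. Scale by 26: u₀ = 104.
General solution u = u₀ + 31t; reducing mod 31 gives u = 11 (and v = -783).

11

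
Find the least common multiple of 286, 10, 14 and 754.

lcm(286, 10) = 286·10/gcd = 2860/2 = 1430
lcm(1430, 14) = 1430·14/gcd = 20020/2 = 10010
lcm(10010, 754) = 10010·754/gcd = 7547540/26 = 290290

290290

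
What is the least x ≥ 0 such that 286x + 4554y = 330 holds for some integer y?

33

Euclid: 4554 = 15·286 + 264; 286 = 1·264 + 22; 264 = 12·22 + 0 → gcd = 22; 330 = 22·15.
Back-substitution yields 286·(16) + 4554·(-1) = 22, so one solution is x = 16·15 = 240, y = -1·15 = -15.
Solutions in x differ by 4554/22 = 207; the one in [0, 207) is 240 mod 207 = 33.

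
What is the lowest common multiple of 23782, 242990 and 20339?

23782 = 2 · 11 · 23 · 47; 242990 = 2 · 5 · 11 · 47²; 20339 = 11 · 43²
lcm takes max exponent of each prime: 2 · 5 · 11 · 23 · 43² · 47² = 10333635730

10333635730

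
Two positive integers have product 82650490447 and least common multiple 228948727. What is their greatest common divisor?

361

From gcd × lcm = pq: gcd = 82650490447 / 228948727 = 361.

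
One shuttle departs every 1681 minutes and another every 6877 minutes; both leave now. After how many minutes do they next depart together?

gcd first: 6877 = 4·1681 + 153; 1681 = 10·153 + 151; 153 = 1·151 + 2; 151 = 75·2 + 1; 2 = 2·1 + 0 → gcd = 1
lcm = 1681·6877/gcd = 11560237/1 = 11560237

11560237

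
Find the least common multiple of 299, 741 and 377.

299 = 13 · 23; 741 = 3 · 13 · 19; 377 = 13 · 29
lcm takes max exponent of each prime: 3 · 13 · 19 · 23 · 29 = 494247

494247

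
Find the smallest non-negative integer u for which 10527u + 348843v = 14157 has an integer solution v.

399

gcd(10527, 348843) = 363 (Euclid: 348843 = 33·10527 + 1452; 10527 = 7·1452 + 363; 1452 = 4·363 + 0), and 363 | 14157.
Extended Euclid: 10527·(232) + 348843·(-7) = 363. Scale by 39: u₀ = 9048.
General solution u = u₀ + 961t; reducing mod 961 gives u = 399 (and v = -12).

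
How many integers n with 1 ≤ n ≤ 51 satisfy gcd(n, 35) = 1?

35

Prime factors of 35: 5, 7. Count integers ≤ 51 divisible by none of them.
By inclusion–exclusion: 51 − ⌊51/5⌋ − ⌊51/7⌋ + ⌊51/35⌋ = 35.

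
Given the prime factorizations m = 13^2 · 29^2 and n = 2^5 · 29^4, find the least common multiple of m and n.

max exponent per prime: 2^5 · 13^2 · 29^4 = 3824975648

3824975648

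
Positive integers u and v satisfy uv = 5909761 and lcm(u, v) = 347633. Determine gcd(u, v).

gcd·lcm = product, so gcd = 5909761/347633 = 17.

17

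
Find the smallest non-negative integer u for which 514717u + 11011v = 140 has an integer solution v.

Euclid: 514717 = 46·11011 + 8211; 11011 = 1·8211 + 2800; 8211 = 2·2800 + 2611; 2800 = 1·2611 + 189; 2611 = 13·189 + 154; 189 = 1·154 + 35; 154 = 4·35 + 14; 35 = 2·14 + 7; 14 = 2·7 + 0 → gcd = 7; 140 = 7·20.
Back-substitution yields 514717·(-641) + 11011·(29964) = 7, so one solution is u = -641·20 = -12820, v = 29964·20 = 599280.
Solutions in u differ by 11011/7 = 1573; the one in [0, 1573) is -12820 mod 1573 = 1337.

1337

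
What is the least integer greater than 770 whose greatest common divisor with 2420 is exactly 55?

825

gcd(k, 2420) = 55 forces 55 | k; write k = 55s. Then gcd(55s, 55·44) = 55·gcd(s, 44), so need gcd(s, 44) = 1.
55s > 770 gives s ≥ 15. The least s ≥ 15 coprime to 44 is 15, so k = 55·15 = 825.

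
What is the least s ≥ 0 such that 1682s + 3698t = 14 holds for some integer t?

321

Reduce mod 3698: 1682s ≡ 14 (mod 3698). With g = gcd(1682, 3698) = 2 dividing 14, divide through: 841s ≡ 7 (mod 1849).
Since gcd(841, 1849) = 1, s ≡ 7·(841)⁻¹ ≡ 321 (mod 1849). Smallest non-negative: 321.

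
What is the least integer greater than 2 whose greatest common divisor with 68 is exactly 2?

6

Multiples of 2 above 2: 2·2, 2·3, … . Need the cofactor coprime to 68/2 = 34.
Checking s = 2, 3, … the first with gcd(s, 34) = 1 is s = 3, giving 6.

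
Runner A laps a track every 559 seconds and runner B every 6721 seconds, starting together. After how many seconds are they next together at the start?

289003

gcd first: 6721 = 12·559 + 13; 559 = 43·13 + 0 → gcd = 13
lcm = 559·6721/gcd = 3757039/13 = 289003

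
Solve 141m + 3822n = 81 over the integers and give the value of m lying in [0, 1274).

Euclid: 3822 = 27·141 + 15; 141 = 9·15 + 6; 15 = 2·6 + 3; 6 = 2·3 + 0 → gcd = 3; 81 = 3·27.
Back-substitution yields 141·(-515) + 3822·(19) = 3, so one solution is m = -515·27 = -13905, n = 19·27 = 513.
Solutions in m differ by 3822/3 = 1274; the one in [0, 1274) is -13905 mod 1274 = 109.

109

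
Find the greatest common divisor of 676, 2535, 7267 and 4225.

169

676 = 2² · 13²; 2535 = 3 · 5 · 13²; 7267 = 13² · 43; 4225 = 5² · 13²
gcd takes min exponent of each prime: 13² = 169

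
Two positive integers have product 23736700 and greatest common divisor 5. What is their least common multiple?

For any two positive integers, gcd × lcm equals their product. Hence lcm = 23736700 / 5 = 4747340.

4747340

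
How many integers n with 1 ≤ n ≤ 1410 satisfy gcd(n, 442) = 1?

613

442 = 2·13·17. Inclusion–exclusion on these primes:
1410 − ⌊1410/2⌋ − ⌊1410/13⌋ − ⌊1410/17⌋ + ⌊1410/26⌋ + ⌊1410/34⌋ + ⌊1410/221⌋ − ⌊1410/442⌋ = 613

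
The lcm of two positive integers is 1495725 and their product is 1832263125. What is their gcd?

1225

From gcd × lcm = uv: gcd = 1832263125 / 1495725 = 1225.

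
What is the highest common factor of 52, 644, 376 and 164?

4

gcd(52, 644): 644 = 12·52 + 20; 52 = 2·20 + 12; 20 = 1·12 + 8; 12 = 1·8 + 4; 8 = 2·4 + 0 → 4
gcd(4, 376): 376 = 94·4 + 0 → 4
gcd(4, 164): 164 = 41·4 + 0 → 4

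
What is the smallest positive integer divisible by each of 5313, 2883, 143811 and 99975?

263113128969075

5313 = 3 · 7 · 11 · 23; 2883 = 3 · 31²; 143811 = 3² · 19 · 29²; 99975 = 3 · 5² · 31 · 43
lcm takes max exponent of each prime: 3² · 5² · 7 · 11 · 19 · 23 · 29² · 31² · 43 = 263113128969075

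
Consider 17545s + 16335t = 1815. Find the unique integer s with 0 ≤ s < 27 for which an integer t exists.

15

Reduce mod 16335: 17545s ≡ 1815 (mod 16335). With g = gcd(17545, 16335) = 605 dividing 1815, divide through: 29s ≡ 3 (mod 27).
Since gcd(29, 27) = 1, s ≡ 3·(29)⁻¹ ≡ 15 (mod 27). Smallest non-negative: 15.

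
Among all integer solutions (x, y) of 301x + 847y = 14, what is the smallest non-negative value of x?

gcd(301, 847) = 7 (Euclid: 847 = 2·301 + 245; 301 = 1·245 + 56; 245 = 4·56 + 21; 56 = 2·21 + 14; 21 = 1·14 + 7; 14 = 2·7 + 0), and 7 | 14.
Extended Euclid: 301·(-45) + 847·(16) = 7. Scale by 2: x₀ = -90.
General solution x = x₀ + 121t; reducing mod 121 gives x = 31 (and y = -11).

31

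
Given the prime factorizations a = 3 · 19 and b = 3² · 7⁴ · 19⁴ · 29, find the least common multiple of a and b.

81667088181

max exponent per prime: 3² · 7⁴ · 19⁴ · 29 = 81667088181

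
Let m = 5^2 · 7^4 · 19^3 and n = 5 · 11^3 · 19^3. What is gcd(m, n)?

34295

min exponent per shared prime: 5 · 19^3 = 34295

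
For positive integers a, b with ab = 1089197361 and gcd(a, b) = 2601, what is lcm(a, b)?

418761

gcd·lcm = product, so lcm = 1089197361/2601 = 418761.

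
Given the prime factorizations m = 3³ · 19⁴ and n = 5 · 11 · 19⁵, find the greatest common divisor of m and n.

130321

min exponent per shared prime: 19⁴ = 130321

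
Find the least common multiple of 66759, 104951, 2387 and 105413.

3861631428963

66759 = 3 · 7 · 11 · 17²; 104951 = 7 · 11 · 29 · 47; 2387 = 7 · 11 · 31; 105413 = 7 · 11 · 37²
lcm takes max exponent of each prime: 3 · 7 · 11 · 17² · 29 · 31 · 37² · 47 = 3861631428963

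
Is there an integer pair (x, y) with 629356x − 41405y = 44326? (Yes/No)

No

By Bézout, 629356x − 41405y = 44326 has integer solutions iff gcd(629356, 41405) | 44326.
Euclid: 629356 = 15·41405 + 8281; 41405 = 5·8281 + 0. gcd = 8281; 44326 mod 8281 = 2921. No.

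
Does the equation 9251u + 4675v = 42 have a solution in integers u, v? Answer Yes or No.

By Bézout, 9251u + 4675v = 42 has integer solutions iff gcd(9251, 4675) | 42.
Euclid: 9251 = 1·4675 + 4576; 4675 = 1·4576 + 99; 4576 = 46·99 + 22; 99 = 4·22 + 11; 22 = 2·11 + 0. gcd = 11; 42 mod 11 = 9. No.

No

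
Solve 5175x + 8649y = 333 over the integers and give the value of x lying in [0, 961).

Reduce mod 8649: 5175x ≡ 333 (mod 8649). With g = gcd(5175, 8649) = 9 dividing 333, divide through: 575x ≡ 37 (mod 961).
Since gcd(575, 961) = 1, x ≡ 37·(575)⁻¹ ≡ 97 (mod 961). Smallest non-negative: 97.

97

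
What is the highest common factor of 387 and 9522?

9

Euclid: 9522 = 24·387 + 234; 387 = 1·234 + 153; 234 = 1·153 + 81; 153 = 1·81 + 72; 81 = 1·72 + 9; 72 = 8·9 + 0. Last nonzero remainder: 9.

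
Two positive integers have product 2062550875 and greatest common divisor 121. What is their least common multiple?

17045875

For any two positive integers, gcd × lcm equals their product. Hence lcm = 2062550875 / 121 = 17045875.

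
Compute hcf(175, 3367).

Euclid: 3367 = 19·175 + 42; 175 = 4·42 + 7; 42 = 6·7 + 0. Last nonzero remainder: 7.

7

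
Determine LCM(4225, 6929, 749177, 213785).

lcm(4225, 6929) = 4225·6929/gcd = 29275025/169 = 173225
lcm(173225, 749177) = 173225·749177/gcd = 129776185825/169 = 767906425
lcm(767906425, 213785) = 767906425·213785/gcd = 164166875068625/9295 = 17661847775

17661847775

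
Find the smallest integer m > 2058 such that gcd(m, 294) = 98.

2156

294 = 98·3. Any m with gcd(m, 294) = 98 is a multiple of 98, say 98s, with s coprime to 3.
Need s > 2058/98, so s ≥ 22. First s ≥ 22 with gcd(s, 3) = 1 is s = 22. Thus m = 98·22 = 2156.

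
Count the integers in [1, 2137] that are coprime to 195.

195 = 3·5·13. Inclusion–exclusion on these primes:
2137 − ⌊2137/3⌋ − ⌊2137/5⌋ − ⌊2137/13⌋ + ⌊2137/15⌋ + ⌊2137/39⌋ + ⌊2137/65⌋ − ⌊2137/195⌋ = 1052

1052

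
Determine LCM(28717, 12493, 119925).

254582666325

28717 = 13 · 47²; 12493 = 13 · 31²; 119925 = 3² · 5² · 13 · 41
lcm takes max exponent of each prime: 3² · 5² · 13 · 31² · 41 · 47² = 254582666325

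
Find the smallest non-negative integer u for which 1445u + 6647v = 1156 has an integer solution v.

gcd(1445, 6647) = 289 (Euclid: 6647 = 4·1445 + 867; 1445 = 1·867 + 578; 867 = 1·578 + 289; 578 = 2·289 + 0), and 289 | 1156.
Extended Euclid: 1445·(-9) + 6647·(2) = 289. Scale by 4: u₀ = -36.
General solution u = u₀ + 23t; reducing mod 23 gives u = 10 (and v = -2).

10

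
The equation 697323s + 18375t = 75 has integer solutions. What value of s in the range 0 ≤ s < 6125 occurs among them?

2775

Euclid: 697323 = 37·18375 + 17448; 18375 = 1·17448 + 927; 17448 = 18·927 + 762; 927 = 1·762 + 165; 762 = 4·165 + 102; 165 = 1·102 + 63; 102 = 1·63 + 39; 63 = 1·39 + 24; 39 = 1·24 + 15; 24 = 1·15 + 9; 15 = 1·9 + 6; 9 = 1·6 + 3; 6 = 2·3 + 0 → gcd = 3; 75 = 3·25.
Back-substitution yields 697323·(-2339) + 18375·(88764) = 3, so one solution is s = -2339·25 = -58475, t = 88764·25 = 2219100.
Solutions in s differ by 18375/3 = 6125; the one in [0, 6125) is -58475 mod 6125 = 2775.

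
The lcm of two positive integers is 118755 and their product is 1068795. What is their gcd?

9

gcd·lcm = product, so gcd = 1068795/118755 = 9.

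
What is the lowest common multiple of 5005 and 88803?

3108105

gcd first: 88803 = 17·5005 + 3718; 5005 = 1·3718 + 1287; 3718 = 2·1287 + 1144; 1287 = 1·1144 + 143; 1144 = 8·143 + 0 → gcd = 143
lcm = 5005·88803/gcd = 444459015/143 = 3108105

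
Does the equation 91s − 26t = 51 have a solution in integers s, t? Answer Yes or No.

By Bézout, 91s − 26t = 51 has integer solutions iff gcd(91, 26) | 51.
Euclid: 91 = 3·26 + 13; 26 = 2·13 + 0. gcd = 13; 51 mod 13 = 12. No.

No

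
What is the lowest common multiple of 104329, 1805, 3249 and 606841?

7891967205

104329 = 17² · 19²; 1805 = 5 · 19²; 3249 = 3² · 19²; 606841 = 19² · 41²
lcm takes max exponent of each prime: 3² · 5 · 17² · 19² · 41² = 7891967205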